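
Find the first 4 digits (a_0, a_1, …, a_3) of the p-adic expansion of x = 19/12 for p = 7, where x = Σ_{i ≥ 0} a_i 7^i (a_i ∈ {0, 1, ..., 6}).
(a_0, …, a_3) = (1, 3, 6, 2)

v_7(19/12) = 0 (numerator and denominator both coprime to 7), so x ∈ ℤ_7^×. Compute digits iteratively via a_i = x_i mod 7, x_{i+1} = (x_i − a_i)/7, with x_0 = x:
  x_0 = 19/12;  a_0 = 1;  x_1 = (x_0 − 1)/7 = 1/12
  x_1 = 1/12;  a_1 = 3;  x_2 = (x_1 − 3)/7 = -5/12
  x_2 = -5/12;  a_2 = 6;  x_3 = (x_2 − 6)/7 = -11/12
  x_3 = -11/12;  a_3 = 2;  x_4 = (x_3 − 2)/7 = -5/12
Digits: (1, 3, 6, 2).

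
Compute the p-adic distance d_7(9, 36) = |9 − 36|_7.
d_7(9, 36) = 1

Step 1 — x − y = 9 − 36 = -27. Step 2 — v_7(-27) = 0 (factor: -27 = −(7^0 · 27); the sign does not affect v_p). Step 3 — |x − y|_7 = 7^{0} = 1.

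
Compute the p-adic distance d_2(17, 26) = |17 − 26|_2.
d_2(17, 26) = 1

Step 1 — x − y = 17 − 26 = -9. Step 2 — v_2(-9) = 0 (factor: -9 = −(2^0 · 9); the sign does not affect v_p). Step 3 — |x − y|_2 = 2^{0} = 1.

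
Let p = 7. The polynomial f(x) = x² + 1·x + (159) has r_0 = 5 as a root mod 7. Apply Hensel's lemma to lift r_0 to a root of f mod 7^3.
r_2 = 313 (mod 343)

Hensel: r_{i+1} = r_i − f(r_i)·(f′(r_i))^{-1} mod 7^{i+2}, f′(x) = 2x + 1. Iterate:
  r_0 = 5 (mod 7)
  r_1 = 19 (mod 49)
  r_2 = 313 (mod 343)
Final: r = 313 satisfies f(r) ≡ 0 mod 7^3.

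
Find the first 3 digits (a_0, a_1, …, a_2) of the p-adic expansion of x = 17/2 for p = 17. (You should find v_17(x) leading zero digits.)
(a_0, …, a_2) = (0, 9, 8)

v_17(17/2) = 1, so a_0 = ... = a_0 = 0. Factor out: x = 17^1 · u with u = 1/2 a unit in ℤ_17. Expand u iteratively via a_{v+i} = u_i mod 17, u_{i+1} = (u_i − a_{v+i})/17:
  u_0 = 1/2;  a_1 = 9;  u_1 = (u_0 − 9)/17 = -1/2
  u_1 = -1/2;  a_2 = 8;  u_2 = (u_1 − 8)/17 = -1/2
Digits: (0, 9, 8).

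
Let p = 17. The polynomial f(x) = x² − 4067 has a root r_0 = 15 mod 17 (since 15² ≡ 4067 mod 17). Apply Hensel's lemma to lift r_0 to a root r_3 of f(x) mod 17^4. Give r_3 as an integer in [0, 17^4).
r_3 = 23475 (mod 83521)

Hensel's recurrence: r_{i+1} = r_i − f(r_i)·(f′(r_i))^{-1} mod 17^{i+2}, with f′(x) = 2x. Iterate:
  r_0 = 15 (mod 17)
  r_1 = 66 (mod 289)
  r_2 = 3823 (mod 4913)
  r_3 = 23475 (mod 83521)
Final: r_3 = 23475, and one checks f(r_3) ≡ 0 mod 17^4.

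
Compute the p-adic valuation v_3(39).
v_3(39) = 1

v_3(n) is the largest exponent k such that 3^k divides n. Factor out: 39 = 3^1 · 13. (Sign doesn't affect v_p.) So v_3(39) = 1.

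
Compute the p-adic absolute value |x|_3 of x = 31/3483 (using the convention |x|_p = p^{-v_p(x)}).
|31/3483|_3 = 81

Step 1 — compute v_3(x) by factoring powers of 3 out of the numerator and denominator: v_3(31/3483) = -4. Step 2 — apply |x|_p = p^{-v_p(x)} = 3^{4} = 81.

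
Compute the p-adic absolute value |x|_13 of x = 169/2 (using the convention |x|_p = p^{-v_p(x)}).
|169/2|_13 = 1/169

Step 1 — compute v_13(x) by factoring powers of 13 out of the numerator and denominator: v_13(169/2) = 2. Step 2 — apply |x|_p = p^{-v_p(x)} = 13^{-2} = 1/169.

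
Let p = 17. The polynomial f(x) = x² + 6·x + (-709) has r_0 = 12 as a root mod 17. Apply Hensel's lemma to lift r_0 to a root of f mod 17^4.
r_3 = 81170 (mod 83521)

Hensel: r_{i+1} = r_i − f(r_i)·(f′(r_i))^{-1} mod 17^{i+2}, f′(x) = 2x + 6. Iterate:
  r_0 = 12 (mod 17)
  r_1 = 250 (mod 289)
  r_2 = 2562 (mod 4913)
  r_3 = 81170 (mod 83521)
Final: r = 81170 satisfies f(r) ≡ 0 mod 17^4.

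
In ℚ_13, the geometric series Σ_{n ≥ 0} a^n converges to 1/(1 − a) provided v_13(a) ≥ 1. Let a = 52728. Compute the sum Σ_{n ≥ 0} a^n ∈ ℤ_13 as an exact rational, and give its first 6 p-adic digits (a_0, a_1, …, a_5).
Σ a^n = 1/(1 − a) = -1/52727;  first 6 digits = (1, 0, 0, 11, 1, 0)

v_13(a) = 3 ≥ 1, so the series converges in ℤ_13 to 1/(1 − a) = 1/(1 − 52728) = -1/52727. Expand this rational in ℤ_13: compute digits iteratively via d_i = x_i mod 13, x_{i+1} = (x_i − d_i)/13. The first 6 digits are (1, 0, 0, 11, 1, 0).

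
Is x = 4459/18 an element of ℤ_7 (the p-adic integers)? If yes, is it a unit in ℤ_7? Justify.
x ∈ ℤ_7 but not a unit; v_7(x) = 3 > 0

ℤ_7 = {x ∈ ℚ_7 : v_7(x) ≥ 0} and ℤ_7^× = {x ∈ ℤ_7 : v_7(x) = 0}. Here v_7(4459/18) = v_7(num) − v_7(den) = 3; compare against these criteria.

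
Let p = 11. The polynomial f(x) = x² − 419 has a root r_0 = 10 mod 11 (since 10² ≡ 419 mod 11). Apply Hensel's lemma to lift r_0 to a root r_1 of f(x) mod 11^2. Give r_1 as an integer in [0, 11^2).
r_1 = 32 (mod 121)

Hensel's recurrence: r_{i+1} = r_i − f(r_i)·(f′(r_i))^{-1} mod 11^{i+2}, with f′(x) = 2x. Iterate:
  r_0 = 10 (mod 11)
  r_1 = 32 (mod 121)
Final: r_1 = 32, and one checks f(r_1) ≡ 0 mod 11^2.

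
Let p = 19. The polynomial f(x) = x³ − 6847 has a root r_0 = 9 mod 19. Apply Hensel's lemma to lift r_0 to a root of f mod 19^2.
r_1 = 104 (mod 361)

Hensel: r_{i+1} = r_i − f(r_i)/f′(r_i) mod 19^{i+2}, where f′(x) = 3x². Iterate:
  r_0 = 9 (mod 19)
  r_1 = 104 (mod 361)
Final: r = 104 with f(r) ≡ 0 mod 19^2.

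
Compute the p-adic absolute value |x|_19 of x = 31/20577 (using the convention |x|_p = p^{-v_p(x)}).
|31/20577|_19 = 6859

Step 1 — compute v_19(x) by factoring powers of 19 out of the numerator and denominator: v_19(31/20577) = -3. Step 2 — apply |x|_p = p^{-v_p(x)} = 19^{3} = 6859.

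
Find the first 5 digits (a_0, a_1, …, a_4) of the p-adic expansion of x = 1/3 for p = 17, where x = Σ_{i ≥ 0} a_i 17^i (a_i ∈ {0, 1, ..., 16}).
(a_0, …, a_4) = (6, 11, 5, 11, 5)

v_17(1/3) = 0 (numerator and denominator both coprime to 17), so x ∈ ℤ_17^×. Compute digits iteratively via a_i = x_i mod 17, x_{i+1} = (x_i − a_i)/17, with x_0 = x:
  x_0 = 1/3;  a_0 = 6;  x_1 = (x_0 − 6)/17 = -1/3
  x_1 = -1/3;  a_1 = 11;  x_2 = (x_1 − 11)/17 = -2/3
  x_2 = -2/3;  a_2 = 5;  x_3 = (x_2 − 5)/17 = -1/3
  x_3 = -1/3;  a_3 = 11;  x_4 = (x_3 − 11)/17 = -2/3
  x_4 = -2/3;  a_4 = 5;  x_5 = (x_4 − 5)/17 = -1/3
Digits: (6, 11, 5, 11, 5).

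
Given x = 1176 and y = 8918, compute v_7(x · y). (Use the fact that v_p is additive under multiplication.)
v_7(10487568) = 5

v_p(x) = 2 (factor: 1176 = 7^2 · 24); v_p(y) = 3 (factor: 8918 = 7^3 · 26). Additivity: v_p(xy) = v_p(x) + v_p(y) = 2 + 3 = 5. (Direct check: xy = 10487568 = 7^5 · (624).)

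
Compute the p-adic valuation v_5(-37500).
v_5(-37500) = 5

v_5(n) is the largest exponent k such that 5^k divides n. Factor out: -37500 = -5^5 · 12. (Sign doesn't affect v_p.) So v_5(-37500) = 5.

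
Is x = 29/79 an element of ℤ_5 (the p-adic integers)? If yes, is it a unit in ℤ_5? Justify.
x ∈ ℤ_5^× (unit); v_5(x) = 0

ℤ_5 = {x ∈ ℚ_5 : v_5(x) ≥ 0} and ℤ_5^× = {x ∈ ℤ_5 : v_5(x) = 0}. Here v_5(29/79) = v_5(num) − v_5(den) = 0; compare against these criteria.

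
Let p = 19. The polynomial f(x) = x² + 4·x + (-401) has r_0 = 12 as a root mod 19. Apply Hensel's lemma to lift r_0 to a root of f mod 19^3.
r_2 = 2843 (mod 6859)

Hensel: r_{i+1} = r_i − f(r_i)·(f′(r_i))^{-1} mod 19^{i+2}, f′(x) = 2x + 4. Iterate:
  r_0 = 12 (mod 19)
  r_1 = 316 (mod 361)
  r_2 = 2843 (mod 6859)
Final: r = 2843 satisfies f(r) ≡ 0 mod 19^3.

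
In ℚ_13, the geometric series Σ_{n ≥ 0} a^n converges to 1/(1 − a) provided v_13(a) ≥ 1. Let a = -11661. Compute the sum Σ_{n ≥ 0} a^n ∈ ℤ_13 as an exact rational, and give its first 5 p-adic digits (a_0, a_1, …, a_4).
Σ a^n = 1/(1 − a) = 1/11662;  first 5 digits = (1, 0, 9, 7, 2)

v_13(a) = 2 ≥ 1, so the series converges in ℤ_13 to 1/(1 − a) = 1/(1 − (-11661)) = 1/11662. Expand this rational in ℤ_13: compute digits iteratively via d_i = x_i mod 13, x_{i+1} = (x_i − d_i)/13. The first 5 digits are (1, 0, 9, 7, 2).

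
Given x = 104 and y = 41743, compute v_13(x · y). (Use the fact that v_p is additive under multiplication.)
v_13(4341272) = 4

v_p(x) = 1 (factor: 104 = 13^1 · 8); v_p(y) = 3 (factor: 41743 = 13^3 · 19). Additivity: v_p(xy) = v_p(x) + v_p(y) = 1 + 3 = 4. (Direct check: xy = 4341272 = 13^4 · (152).)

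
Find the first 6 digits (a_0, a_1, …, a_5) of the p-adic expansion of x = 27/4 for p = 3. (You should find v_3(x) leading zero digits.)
(a_0, …, a_5) = (0, 0, 0, 1, 2, 0)

v_3(27/4) = 3, so a_0 = ... = a_2 = 0. Factor out: x = 3^3 · u with u = 1/4 a unit in ℤ_3. Expand u iteratively via a_{v+i} = u_i mod 3, u_{i+1} = (u_i − a_{v+i})/3:
  u_0 = 1/4;  a_3 = 1;  u_1 = (u_0 − 1)/3 = -1/4
  u_1 = -1/4;  a_4 = 2;  u_2 = (u_1 − 2)/3 = -3/4
  u_2 = -3/4;  a_5 = 0;  u_3 = (u_2 − 0)/3 = -1/4
Digits: (0, 0, 0, 1, 2, 0).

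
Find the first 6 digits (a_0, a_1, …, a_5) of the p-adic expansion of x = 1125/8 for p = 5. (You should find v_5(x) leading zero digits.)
(a_0, …, a_5) = (0, 0, 0, 3, 4, 1)

v_5(1125/8) = 3, so a_0 = ... = a_2 = 0. Factor out: x = 5^3 · u with u = 9/8 a unit in ℤ_5. Expand u iteratively via a_{v+i} = u_i mod 5, u_{i+1} = (u_i − a_{v+i})/5:
  u_0 = 9/8;  a_3 = 3;  u_1 = (u_0 − 3)/5 = -3/8
  u_1 = -3/8;  a_4 = 4;  u_2 = (u_1 − 4)/5 = -7/8
  u_2 = -7/8;  a_5 = 1;  u_3 = (u_2 − 1)/5 = -3/8
Digits: (0, 0, 0, 3, 4, 1).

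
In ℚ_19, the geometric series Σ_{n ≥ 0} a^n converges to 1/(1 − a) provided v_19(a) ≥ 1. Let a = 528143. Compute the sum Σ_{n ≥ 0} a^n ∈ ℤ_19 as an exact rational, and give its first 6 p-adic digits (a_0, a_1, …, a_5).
Σ a^n = 1/(1 − a) = -1/528142;  first 6 digits = (1, 0, 0, 1, 4, 0)

v_19(a) = 3 ≥ 1, so the series converges in ℤ_19 to 1/(1 − a) = 1/(1 − 528143) = -1/528142. Expand this rational in ℤ_19: compute digits iteratively via d_i = x_i mod 19, x_{i+1} = (x_i − d_i)/19. The first 6 digits are (1, 0, 0, 1, 4, 0).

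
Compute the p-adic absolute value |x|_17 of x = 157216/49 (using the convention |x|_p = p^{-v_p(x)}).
|157216/49|_17 = 1/4913

Step 1 — compute v_17(x) by factoring powers of 17 out of the numerator and denominator: v_17(157216/49) = 3. Step 2 — apply |x|_p = p^{-v_p(x)} = 17^{-3} = 1/4913.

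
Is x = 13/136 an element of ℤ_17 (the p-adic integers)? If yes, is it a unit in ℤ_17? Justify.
x ∉ ℤ_17 (v_17(x) = -1 < 0)

ℤ_17 = {x ∈ ℚ_17 : v_17(x) ≥ 0} and ℤ_17^× = {x ∈ ℤ_17 : v_17(x) = 0}. Here v_17(13/136) = v_17(num) − v_17(den) = -1; compare against these criteria.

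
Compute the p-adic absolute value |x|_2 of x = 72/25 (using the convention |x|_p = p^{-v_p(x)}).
|72/25|_2 = 1/8

Step 1 — compute v_2(x) by factoring powers of 2 out of the numerator and denominator: v_2(72/25) = 3. Step 2 — apply |x|_p = p^{-v_p(x)} = 2^{-3} = 1/8.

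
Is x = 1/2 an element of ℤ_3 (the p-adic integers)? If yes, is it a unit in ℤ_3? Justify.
x ∈ ℤ_3^× (unit); v_3(x) = 0

ℤ_3 = {x ∈ ℚ_3 : v_3(x) ≥ 0} and ℤ_3^× = {x ∈ ℤ_3 : v_3(x) = 0}. Here v_3(1/2) = v_3(num) − v_3(den) = 0; compare against these criteria.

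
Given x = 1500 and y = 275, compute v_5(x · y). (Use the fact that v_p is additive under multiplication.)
v_5(412500) = 5

v_p(x) = 3 (factor: 1500 = 5^3 · 12); v_p(y) = 2 (factor: 275 = 5^2 · 11). Additivity: v_p(xy) = v_p(x) + v_p(y) = 3 + 2 = 5. (Direct check: xy = 412500 = 5^5 · (132).)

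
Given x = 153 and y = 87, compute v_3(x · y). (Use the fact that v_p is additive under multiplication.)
v_3(13311) = 3

v_p(x) = 2 (factor: 153 = 3^2 · 17); v_p(y) = 1 (factor: 87 = 3^1 · 29). Additivity: v_p(xy) = v_p(x) + v_p(y) = 2 + 1 = 3. (Direct check: xy = 13311 = 3^3 · (493).)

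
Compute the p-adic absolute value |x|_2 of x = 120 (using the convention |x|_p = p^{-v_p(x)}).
|120|_2 = 1/8

Step 1 — compute v_2(x) by factoring powers of 2 out of the numerator and denominator: v_2(120) = 3. Step 2 — apply |x|_p = p^{-v_p(x)} = 2^{-3} = 1/8.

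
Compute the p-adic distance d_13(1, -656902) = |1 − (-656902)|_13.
d_13(1, -656902) = 1/28561

Step 1 — x − y = 1 − (-656902) = 656903. Step 2 — v_13(656903) = 4 (factor: 656903 = (13^4 · 23); the sign does not affect v_p). Step 3 — |x − y|_13 = 13^{-4} = 1/28561.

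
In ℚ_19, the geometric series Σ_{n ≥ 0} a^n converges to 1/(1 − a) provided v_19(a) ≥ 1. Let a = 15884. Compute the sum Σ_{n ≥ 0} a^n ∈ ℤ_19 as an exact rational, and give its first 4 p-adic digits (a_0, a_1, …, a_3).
Σ a^n = 1/(1 − a) = -1/15883;  first 4 digits = (1, 0, 6, 2)

v_19(a) = 2 ≥ 1, so the series converges in ℤ_19 to 1/(1 − a) = 1/(1 − 15884) = -1/15883. Expand this rational in ℤ_19: compute digits iteratively via d_i = x_i mod 19, x_{i+1} = (x_i − d_i)/19. The first 4 digits are (1, 0, 6, 2).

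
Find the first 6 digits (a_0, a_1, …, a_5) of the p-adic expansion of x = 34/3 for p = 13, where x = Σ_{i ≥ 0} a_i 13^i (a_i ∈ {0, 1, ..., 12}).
(a_0, …, a_5) = (7, 9, 8, 8, 8, 8)

v_13(34/3) = 0 (numerator and denominator both coprime to 13), so x ∈ ℤ_13^×. Compute digits iteratively via a_i = x_i mod 13, x_{i+1} = (x_i − a_i)/13, with x_0 = x:
  x_0 = 34/3;  a_0 = 7;  x_1 = (x_0 − 7)/13 = 1/3
  x_1 = 1/3;  a_1 = 9;  x_2 = (x_1 − 9)/13 = -2/3
  x_2 = -2/3;  a_2 = 8;  x_3 = (x_2 − 8)/13 = -2/3
  x_3 = -2/3;  a_3 = 8;  x_4 = (x_3 − 8)/13 = -2/3
  x_4 = -2/3;  a_4 = 8;  x_5 = (x_4 − 8)/13 = -2/3
  x_5 = -2/3;  a_5 = 8;  x_6 = (x_5 − 8)/13 = -2/3
Digits: (7, 9, 8, 8, 8, 8).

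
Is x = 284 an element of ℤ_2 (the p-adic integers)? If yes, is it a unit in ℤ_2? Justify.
x ∈ ℤ_2 but not a unit; v_2(x) = 2 > 0

ℤ_2 = {x ∈ ℚ_2 : v_2(x) ≥ 0} and ℤ_2^× = {x ∈ ℤ_2 : v_2(x) = 0}. Here v_2(284) = v_2(num) − v_2(den) = 2; compare against these criteria.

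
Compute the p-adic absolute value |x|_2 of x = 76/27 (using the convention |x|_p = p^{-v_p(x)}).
|76/27|_2 = 1/4

Step 1 — compute v_2(x) by factoring powers of 2 out of the numerator and denominator: v_2(76/27) = 2. Step 2 — apply |x|_p = p^{-v_p(x)} = 2^{-2} = 1/4.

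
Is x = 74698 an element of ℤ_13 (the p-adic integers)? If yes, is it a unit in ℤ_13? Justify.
x ∈ ℤ_13 but not a unit; v_13(x) = 3 > 0

ℤ_13 = {x ∈ ℚ_13 : v_13(x) ≥ 0} and ℤ_13^× = {x ∈ ℤ_13 : v_13(x) = 0}. Here v_13(74698) = v_13(num) − v_13(den) = 3; compare against these criteria.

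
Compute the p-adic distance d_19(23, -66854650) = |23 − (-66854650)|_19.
d_19(23, -66854650) = 1/2476099

Step 1 — x − y = 23 − (-66854650) = 66854673. Step 2 — v_19(66854673) = 5 (factor: 66854673 = (19^5 · 27); the sign does not affect v_p). Step 3 — |x − y|_19 = 19^{-5} = 1/2476099.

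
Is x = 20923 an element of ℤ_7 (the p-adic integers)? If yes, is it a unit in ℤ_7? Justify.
x ∈ ℤ_7 but not a unit; v_7(x) = 3 > 0

ℤ_7 = {x ∈ ℚ_7 : v_7(x) ≥ 0} and ℤ_7^× = {x ∈ ℤ_7 : v_7(x) = 0}. Here v_7(20923) = v_7(num) − v_7(den) = 3; compare against these criteria.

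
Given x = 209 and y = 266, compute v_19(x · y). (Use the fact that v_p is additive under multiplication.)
v_19(55594) = 2

v_p(x) = 1 (factor: 209 = 19^1 · 11); v_p(y) = 1 (factor: 266 = 19^1 · 14). Additivity: v_p(xy) = v_p(x) + v_p(y) = 1 + 1 = 2. (Direct check: xy = 55594 = 19^2 · (154).)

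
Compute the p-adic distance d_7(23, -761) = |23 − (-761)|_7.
d_7(23, -761) = 1/49

Step 1 — x − y = 23 − (-761) = 784. Step 2 — v_7(784) = 2 (factor: 784 = (7^2 · 16); the sign does not affect v_p). Step 3 — |x − y|_7 = 7^{-2} = 1/49.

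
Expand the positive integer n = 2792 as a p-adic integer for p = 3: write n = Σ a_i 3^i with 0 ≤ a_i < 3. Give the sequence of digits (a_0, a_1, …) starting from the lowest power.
(a_0, a_1, …) = (2, 0, 1, 1, 1, 2, 0, 1)

Repeated division by 3 gives the digits low-to-high: 2792 = 2 + 1·3^2 + 1·3^3 + 1·3^4 + 2·3^5 + 1·3^7. Digit sequence: (2, 0, 1, 1, 1, 2, 0, 1).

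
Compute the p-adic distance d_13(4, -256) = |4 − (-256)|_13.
d_13(4, -256) = 1/13

Step 1 — x − y = 4 − (-256) = 260. Step 2 — v_13(260) = 1 (factor: 260 = (13^1 · 20); the sign does not affect v_p). Step 3 — |x − y|_13 = 13^{-1} = 1/13.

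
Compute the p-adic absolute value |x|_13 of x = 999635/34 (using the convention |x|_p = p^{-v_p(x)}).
|999635/34|_13 = 1/28561

Step 1 — compute v_13(x) by factoring powers of 13 out of the numerator and denominator: v_13(999635/34) = 4. Step 2 — apply |x|_p = p^{-v_p(x)} = 13^{-4} = 1/28561.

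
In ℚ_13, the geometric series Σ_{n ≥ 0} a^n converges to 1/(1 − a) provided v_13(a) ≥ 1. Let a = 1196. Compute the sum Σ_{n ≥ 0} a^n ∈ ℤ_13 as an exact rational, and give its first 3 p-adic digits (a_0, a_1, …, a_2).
Σ a^n = 1/(1 − a) = -1/1195;  first 3 digits = (1, 1, 8)

v_13(a) = 1 ≥ 1, so the series converges in ℤ_13 to 1/(1 − a) = 1/(1 − 1196) = -1/1195. Expand this rational in ℤ_13: compute digits iteratively via d_i = x_i mod 13, x_{i+1} = (x_i − d_i)/13. The first 3 digits are (1, 1, 8).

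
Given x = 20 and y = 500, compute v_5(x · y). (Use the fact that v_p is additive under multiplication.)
v_5(10000) = 4

v_p(x) = 1 (factor: 20 = 5^1 · 4); v_p(y) = 3 (factor: 500 = 5^3 · 4). Additivity: v_p(xy) = v_p(x) + v_p(y) = 1 + 3 = 4. (Direct check: xy = 10000 = 5^4 · (16).)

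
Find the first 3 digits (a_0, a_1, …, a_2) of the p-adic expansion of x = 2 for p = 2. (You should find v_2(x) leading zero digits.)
(a_0, …, a_2) = (0, 1, 0)

v_2(2) = 1, so a_0 = ... = a_0 = 0. Factor out: x = 2^1 · u with u = 1 a unit in ℤ_2. Expand u iteratively via a_{v+i} = u_i mod 2, u_{i+1} = (u_i − a_{v+i})/2:
  u_0 = 1;  a_1 = 1;  u_1 = (u_0 − 1)/2 = 0
  u_1 = 0;  a_2 = 0;  u_2 = (u_1 − 0)/2 = 0
Digits: (0, 1, 0).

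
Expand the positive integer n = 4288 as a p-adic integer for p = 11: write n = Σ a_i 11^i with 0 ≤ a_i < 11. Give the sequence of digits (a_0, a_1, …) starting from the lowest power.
(a_0, a_1, …) = (9, 4, 2, 3)

Repeated division by 11 gives the digits low-to-high: 4288 = 9 + 4·11^1 + 2·11^2 + 3·11^3. Digit sequence: (9, 4, 2, 3).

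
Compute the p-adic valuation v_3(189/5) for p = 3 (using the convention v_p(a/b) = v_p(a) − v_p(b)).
v_3(189/5) = 3

Factor powers of 3 from the numerator and denominator of the reduced fraction: 189 = 3^3 · 7 and 5 = 3^0 · 5. Apply v_p(a/b) = v_p(a) − v_p(b): v_3(189/5) = 3 − 0 = 3.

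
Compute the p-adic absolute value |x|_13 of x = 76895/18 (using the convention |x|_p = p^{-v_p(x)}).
|76895/18|_13 = 1/2197

Step 1 — compute v_13(x) by factoring powers of 13 out of the numerator and denominator: v_13(76895/18) = 3. Step 2 — apply |x|_p = p^{-v_p(x)} = 13^{-3} = 1/2197.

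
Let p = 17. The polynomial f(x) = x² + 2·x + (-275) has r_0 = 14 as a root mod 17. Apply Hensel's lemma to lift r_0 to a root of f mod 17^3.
r_2 = 1085 (mod 4913)

Hensel: r_{i+1} = r_i − f(r_i)·(f′(r_i))^{-1} mod 17^{i+2}, f′(x) = 2x + 2. Iterate:
  r_0 = 14 (mod 17)
  r_1 = 218 (mod 289)
  r_2 = 1085 (mod 4913)
Final: r = 1085 satisfies f(r) ≡ 0 mod 17^3.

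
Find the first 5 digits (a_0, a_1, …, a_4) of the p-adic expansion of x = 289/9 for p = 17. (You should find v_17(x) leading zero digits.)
(a_0, …, a_4) = (0, 0, 2, 15, 1)

v_17(289/9) = 2, so a_0 = ... = a_1 = 0. Factor out: x = 17^2 · u with u = 1/9 a unit in ℤ_17. Expand u iteratively via a_{v+i} = u_i mod 17, u_{i+1} = (u_i − a_{v+i})/17:
  u_0 = 1/9;  a_2 = 2;  u_1 = (u_0 − 2)/17 = -1/9
  u_1 = -1/9;  a_3 = 15;  u_2 = (u_1 − 15)/17 = -8/9
  u_2 = -8/9;  a_4 = 1;  u_3 = (u_2 − 1)/17 = -1/9
Digits: (0, 0, 2, 15, 1).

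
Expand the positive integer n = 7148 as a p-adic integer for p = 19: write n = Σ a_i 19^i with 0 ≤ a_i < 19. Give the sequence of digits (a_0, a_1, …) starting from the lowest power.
(a_0, a_1, …) = (4, 15, 0, 1)

Repeated division by 19 gives the digits low-to-high: 7148 = 4 + 15·19^1 + 1·19^3. Digit sequence: (4, 15, 0, 1).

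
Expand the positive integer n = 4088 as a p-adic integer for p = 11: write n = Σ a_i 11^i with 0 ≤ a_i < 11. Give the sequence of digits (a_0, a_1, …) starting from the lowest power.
(a_0, a_1, …) = (7, 8, 0, 3)

Repeated division by 11 gives the digits low-to-high: 4088 = 7 + 8·11^1 + 3·11^3. Digit sequence: (7, 8, 0, 3).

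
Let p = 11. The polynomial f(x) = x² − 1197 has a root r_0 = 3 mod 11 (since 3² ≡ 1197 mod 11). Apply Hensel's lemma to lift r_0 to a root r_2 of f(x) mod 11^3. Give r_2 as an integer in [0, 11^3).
r_2 = 322 (mod 1331)

Hensel's recurrence: r_{i+1} = r_i − f(r_i)·(f′(r_i))^{-1} mod 11^{i+2}, with f′(x) = 2x. Iterate:
  r_0 = 3 (mod 11)
  r_1 = 80 (mod 121)
  r_2 = 322 (mod 1331)
Final: r_2 = 322, and one checks f(r_2) ≡ 0 mod 11^3.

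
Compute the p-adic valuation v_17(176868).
v_17(176868) = 3

v_17(n) is the largest exponent k such that 17^k divides n. Factor out: 176868 = 17^3 · 36. (Sign doesn't affect v_p.) So v_17(176868) = 3.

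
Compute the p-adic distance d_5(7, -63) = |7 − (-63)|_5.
d_5(7, -63) = 1/5

Step 1 — x − y = 7 − (-63) = 70. Step 2 — v_5(70) = 1 (factor: 70 = (5^1 · 14); the sign does not affect v_p). Step 3 — |x − y|_5 = 5^{-1} = 1/5.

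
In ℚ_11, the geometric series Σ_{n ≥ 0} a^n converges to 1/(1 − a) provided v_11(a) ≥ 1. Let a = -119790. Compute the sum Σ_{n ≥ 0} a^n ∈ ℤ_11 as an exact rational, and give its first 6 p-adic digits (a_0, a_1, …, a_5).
Σ a^n = 1/(1 − a) = 1/119791;  first 6 digits = (1, 0, 0, 9, 2, 10)

v_11(a) = 3 ≥ 1, so the series converges in ℤ_11 to 1/(1 − a) = 1/(1 − (-119790)) = 1/119791. Expand this rational in ℤ_11: compute digits iteratively via d_i = x_i mod 11, x_{i+1} = (x_i − d_i)/11. The first 6 digits are (1, 0, 0, 9, 2, 10).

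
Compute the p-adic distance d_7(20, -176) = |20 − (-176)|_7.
d_7(20, -176) = 1/49

Step 1 — x − y = 20 − (-176) = 196. Step 2 — v_7(196) = 2 (factor: 196 = (7^2 · 4); the sign does not affect v_p). Step 3 — |x − y|_7 = 7^{-2} = 1/49.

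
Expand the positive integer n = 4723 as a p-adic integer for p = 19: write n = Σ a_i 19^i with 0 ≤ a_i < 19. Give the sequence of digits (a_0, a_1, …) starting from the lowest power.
(a_0, a_1, …) = (11, 1, 13)

Repeated division by 19 gives the digits low-to-high: 4723 = 11 + 1·19^1 + 13·19^2. Digit sequence: (11, 1, 13).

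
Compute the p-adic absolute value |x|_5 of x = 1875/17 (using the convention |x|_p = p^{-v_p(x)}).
|1875/17|_5 = 1/625

Step 1 — compute v_5(x) by factoring powers of 5 out of the numerator and denominator: v_5(1875/17) = 4. Step 2 — apply |x|_p = p^{-v_p(x)} = 5^{-4} = 1/625.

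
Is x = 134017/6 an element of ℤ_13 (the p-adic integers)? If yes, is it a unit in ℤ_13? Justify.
x ∈ ℤ_13 but not a unit; v_13(x) = 3 > 0

ℤ_13 = {x ∈ ℚ_13 : v_13(x) ≥ 0} and ℤ_13^× = {x ∈ ℤ_13 : v_13(x) = 0}. Here v_13(134017/6) = v_13(num) − v_13(den) = 3; compare against these criteria.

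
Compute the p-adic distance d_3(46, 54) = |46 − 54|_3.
d_3(46, 54) = 1

Step 1 — x − y = 46 − 54 = -8. Step 2 — v_3(-8) = 0 (factor: -8 = −(3^0 · 8); the sign does not affect v_p). Step 3 — |x − y|_3 = 3^{0} = 1.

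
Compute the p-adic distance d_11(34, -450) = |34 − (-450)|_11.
d_11(34, -450) = 1/121

Step 1 — x − y = 34 − (-450) = 484. Step 2 — v_11(484) = 2 (factor: 484 = (11^2 · 4); the sign does not affect v_p). Step 3 — |x − y|_11 = 11^{-2} = 1/121.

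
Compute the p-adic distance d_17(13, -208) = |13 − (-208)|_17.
d_17(13, -208) = 1/17

Step 1 — x − y = 13 − (-208) = 221. Step 2 — v_17(221) = 1 (factor: 221 = (17^1 · 13); the sign does not affect v_p). Step 3 — |x − y|_17 = 17^{-1} = 1/17.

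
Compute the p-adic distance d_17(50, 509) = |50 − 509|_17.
d_17(50, 509) = 1/17

Step 1 — x − y = 50 − 509 = -459. Step 2 — v_17(-459) = 1 (factor: -459 = −(17^1 · 27); the sign does not affect v_p). Step 3 — |x − y|_17 = 17^{-1} = 1/17.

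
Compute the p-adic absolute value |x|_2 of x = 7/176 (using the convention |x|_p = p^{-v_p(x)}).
|7/176|_2 = 16

Step 1 — compute v_2(x) by factoring powers of 2 out of the numerator and denominator: v_2(7/176) = -4. Step 2 — apply |x|_p = p^{-v_p(x)} = 2^{4} = 16.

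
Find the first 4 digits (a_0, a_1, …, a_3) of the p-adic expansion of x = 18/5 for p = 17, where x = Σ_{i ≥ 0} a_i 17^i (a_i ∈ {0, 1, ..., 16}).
(a_0, …, a_3) = (7, 10, 13, 6)

v_17(18/5) = 0 (numerator and denominator both coprime to 17), so x ∈ ℤ_17^×. Compute digits iteratively via a_i = x_i mod 17, x_{i+1} = (x_i − a_i)/17, with x_0 = x:
  x_0 = 18/5;  a_0 = 7;  x_1 = (x_0 − 7)/17 = -1/5
  x_1 = -1/5;  a_1 = 10;  x_2 = (x_1 − 10)/17 = -3/5
  x_2 = -3/5;  a_2 = 13;  x_3 = (x_2 − 13)/17 = -4/5
  x_3 = -4/5;  a_3 = 6;  x_4 = (x_3 − 6)/17 = -2/5
Digits: (7, 10, 13, 6).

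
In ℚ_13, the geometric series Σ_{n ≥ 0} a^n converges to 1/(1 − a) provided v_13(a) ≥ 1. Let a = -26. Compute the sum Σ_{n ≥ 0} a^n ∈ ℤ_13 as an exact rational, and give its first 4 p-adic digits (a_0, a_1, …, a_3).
Σ a^n = 1/(1 − a) = 1/27;  first 4 digits = (1, 11, 3, 5)

v_13(a) = 1 ≥ 1, so the series converges in ℤ_13 to 1/(1 − a) = 1/(1 − (-26)) = 1/27. Expand this rational in ℤ_13: compute digits iteratively via d_i = x_i mod 13, x_{i+1} = (x_i − d_i)/13. The first 4 digits are (1, 11, 3, 5).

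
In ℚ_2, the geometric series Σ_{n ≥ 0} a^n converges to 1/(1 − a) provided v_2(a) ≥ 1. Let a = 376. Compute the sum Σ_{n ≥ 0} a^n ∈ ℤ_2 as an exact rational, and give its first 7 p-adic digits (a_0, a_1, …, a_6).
Σ a^n = 1/(1 − a) = -1/375;  first 7 digits = (1, 0, 0, 1, 1, 1, 0)

v_2(a) = 3 ≥ 1, so the series converges in ℤ_2 to 1/(1 − a) = 1/(1 − 376) = -1/375. Expand this rational in ℤ_2: compute digits iteratively via d_i = x_i mod 2, x_{i+1} = (x_i − d_i)/2. The first 7 digits are (1, 0, 0, 1, 1, 1, 0).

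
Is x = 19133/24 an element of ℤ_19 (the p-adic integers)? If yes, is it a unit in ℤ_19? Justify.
x ∈ ℤ_19 but not a unit; v_19(x) = 2 > 0

ℤ_19 = {x ∈ ℚ_19 : v_19(x) ≥ 0} and ℤ_19^× = {x ∈ ℤ_19 : v_19(x) = 0}. Here v_19(19133/24) = v_19(num) − v_19(den) = 2; compare against these criteria.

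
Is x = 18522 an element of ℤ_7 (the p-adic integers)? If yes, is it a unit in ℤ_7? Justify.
x ∈ ℤ_7 but not a unit; v_7(x) = 3 > 0

ℤ_7 = {x ∈ ℚ_7 : v_7(x) ≥ 0} and ℤ_7^× = {x ∈ ℤ_7 : v_7(x) = 0}. Here v_7(18522) = v_7(num) − v_7(den) = 3; compare against these criteria.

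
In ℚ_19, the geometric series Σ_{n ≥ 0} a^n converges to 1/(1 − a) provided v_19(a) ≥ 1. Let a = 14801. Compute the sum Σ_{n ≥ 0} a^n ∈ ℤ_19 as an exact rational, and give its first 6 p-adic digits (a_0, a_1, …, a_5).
Σ a^n = 1/(1 − a) = -1/14800;  first 6 digits = (1, 0, 3, 2, 9, 12)

v_19(a) = 2 ≥ 1, so the series converges in ℤ_19 to 1/(1 − a) = 1/(1 − 14801) = -1/14800. Expand this rational in ℤ_19: compute digits iteratively via d_i = x_i mod 19, x_{i+1} = (x_i − d_i)/19. The first 6 digits are (1, 0, 3, 2, 9, 12).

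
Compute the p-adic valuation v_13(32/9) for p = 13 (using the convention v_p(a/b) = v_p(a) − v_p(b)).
v_13(32/9) = 0

Factor powers of 13 from the numerator and denominator of the reduced fraction: 32 = 13^0 · 32 and 9 = 13^0 · 9. Apply v_p(a/b) = v_p(a) − v_p(b): v_13(32/9) = 0 − 0 = 0.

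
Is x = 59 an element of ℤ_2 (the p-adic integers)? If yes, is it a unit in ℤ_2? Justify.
x ∈ ℤ_2^× (unit); v_2(x) = 0

ℤ_2 = {x ∈ ℚ_2 : v_2(x) ≥ 0} and ℤ_2^× = {x ∈ ℤ_2 : v_2(x) = 0}. Here v_2(59) = v_2(num) − v_2(den) = 0; compare against these criteria.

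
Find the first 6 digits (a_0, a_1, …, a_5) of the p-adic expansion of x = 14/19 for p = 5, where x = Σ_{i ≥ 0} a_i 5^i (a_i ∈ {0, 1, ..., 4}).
(a_0, …, a_5) = (1, 1, 4, 1, 2, 4)

v_5(14/19) = 0 (numerator and denominator both coprime to 5), so x ∈ ℤ_5^×. Compute digits iteratively via a_i = x_i mod 5, x_{i+1} = (x_i − a_i)/5, with x_0 = x:
  x_0 = 14/19;  a_0 = 1;  x_1 = (x_0 − 1)/5 = -1/19
  x_1 = -1/19;  a_1 = 1;  x_2 = (x_1 − 1)/5 = -4/19
  x_2 = -4/19;  a_2 = 4;  x_3 = (x_2 − 4)/5 = -16/19
  x_3 = -16/19;  a_3 = 1;  x_4 = (x_3 − 1)/5 = -7/19
  x_4 = -7/19;  a_4 = 2;  x_5 = (x_4 − 2)/5 = -9/19
  x_5 = -9/19;  a_5 = 4;  x_6 = (x_5 − 4)/5 = -17/19
Digits: (1, 1, 4, 1, 2, 4).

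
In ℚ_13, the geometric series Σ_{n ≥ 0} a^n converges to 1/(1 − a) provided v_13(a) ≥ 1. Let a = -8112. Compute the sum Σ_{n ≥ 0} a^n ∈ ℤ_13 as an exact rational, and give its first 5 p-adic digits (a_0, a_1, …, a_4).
Σ a^n = 1/(1 − a) = 1/8113;  first 5 digits = (1, 0, 4, 9, 2)

v_13(a) = 2 ≥ 1, so the series converges in ℤ_13 to 1/(1 − a) = 1/(1 − (-8112)) = 1/8113. Expand this rational in ℤ_13: compute digits iteratively via d_i = x_i mod 13, x_{i+1} = (x_i − d_i)/13. The first 5 digits are (1, 0, 4, 9, 2).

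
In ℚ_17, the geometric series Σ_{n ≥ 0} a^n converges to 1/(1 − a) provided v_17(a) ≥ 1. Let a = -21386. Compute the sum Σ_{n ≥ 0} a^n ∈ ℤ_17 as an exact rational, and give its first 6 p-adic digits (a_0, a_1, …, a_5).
Σ a^n = 1/(1 − a) = 1/21387;  first 6 digits = (1, 0, 11, 12, 1, 16)

v_17(a) = 2 ≥ 1, so the series converges in ℤ_17 to 1/(1 − a) = 1/(1 − (-21386)) = 1/21387. Expand this rational in ℤ_17: compute digits iteratively via d_i = x_i mod 17, x_{i+1} = (x_i − d_i)/17. The first 6 digits are (1, 0, 11, 12, 1, 16).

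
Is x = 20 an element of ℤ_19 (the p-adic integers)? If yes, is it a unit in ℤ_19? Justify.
x ∈ ℤ_19^× (unit); v_19(x) = 0

ℤ_19 = {x ∈ ℚ_19 : v_19(x) ≥ 0} and ℤ_19^× = {x ∈ ℤ_19 : v_19(x) = 0}. Here v_19(20) = v_19(num) − v_19(den) = 0; compare against these criteria.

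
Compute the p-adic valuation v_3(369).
v_3(369) = 2

v_3(n) is the largest exponent k such that 3^k divides n. Factor out: 369 = 3^2 · 41. (Sign doesn't affect v_p.) So v_3(369) = 2.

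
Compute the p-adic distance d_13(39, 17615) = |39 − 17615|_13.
d_13(39, 17615) = 1/2197

Step 1 — x − y = 39 − 17615 = -17576. Step 2 — v_13(-17576) = 3 (factor: -17576 = −(13^3 · 8); the sign does not affect v_p). Step 3 — |x − y|_13 = 13^{-3} = 1/2197.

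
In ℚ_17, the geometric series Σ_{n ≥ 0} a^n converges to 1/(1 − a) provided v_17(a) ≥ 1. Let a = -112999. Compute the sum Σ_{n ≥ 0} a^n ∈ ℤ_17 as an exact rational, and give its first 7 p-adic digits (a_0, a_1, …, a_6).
Σ a^n = 1/(1 − a) = 1/113000;  first 7 digits = (1, 0, 0, 11, 15, 16, 1)

v_17(a) = 3 ≥ 1, so the series converges in ℤ_17 to 1/(1 − a) = 1/(1 − (-112999)) = 1/113000. Expand this rational in ℤ_17: compute digits iteratively via d_i = x_i mod 17, x_{i+1} = (x_i − d_i)/17. The first 7 digits are (1, 0, 0, 11, 15, 16, 1).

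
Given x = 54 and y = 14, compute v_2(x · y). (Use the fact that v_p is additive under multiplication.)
v_2(756) = 2

v_p(x) = 1 (factor: 54 = 2^1 · 27); v_p(y) = 1 (factor: 14 = 2^1 · 7). Additivity: v_p(xy) = v_p(x) + v_p(y) = 1 + 1 = 2. (Direct check: xy = 756 = 2^2 · (189).)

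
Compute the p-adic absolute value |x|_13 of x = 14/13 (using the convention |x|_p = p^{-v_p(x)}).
|14/13|_13 = 13

Step 1 — compute v_13(x) by factoring powers of 13 out of the numerator and denominator: v_13(14/13) = -1. Step 2 — apply |x|_p = p^{-v_p(x)} = 13^{1} = 13.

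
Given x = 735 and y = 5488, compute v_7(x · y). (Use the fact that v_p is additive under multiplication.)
v_7(4033680) = 5

v_p(x) = 2 (factor: 735 = 7^2 · 15); v_p(y) = 3 (factor: 5488 = 7^3 · 16). Additivity: v_p(xy) = v_p(x) + v_p(y) = 2 + 3 = 5. (Direct check: xy = 4033680 = 7^5 · (240).)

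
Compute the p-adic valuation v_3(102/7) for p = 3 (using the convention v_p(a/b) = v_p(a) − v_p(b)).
v_3(102/7) = 1

Factor powers of 3 from the numerator and denominator of the reduced fraction: 102 = 3^1 · 34 and 7 = 3^0 · 7. Apply v_p(a/b) = v_p(a) − v_p(b): v_3(102/7) = 1 − 0 = 1.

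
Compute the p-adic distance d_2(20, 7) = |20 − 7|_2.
d_2(20, 7) = 1

Step 1 — x − y = 20 − 7 = 13. Step 2 — v_2(13) = 0 (factor: 13 = (2^0 · 13); the sign does not affect v_p). Step 3 — |x − y|_2 = 2^{0} = 1.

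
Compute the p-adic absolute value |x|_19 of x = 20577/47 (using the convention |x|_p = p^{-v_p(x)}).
|20577/47|_19 = 1/6859

Step 1 — compute v_19(x) by factoring powers of 19 out of the numerator and denominator: v_19(20577/47) = 3. Step 2 — apply |x|_p = p^{-v_p(x)} = 19^{-3} = 1/6859.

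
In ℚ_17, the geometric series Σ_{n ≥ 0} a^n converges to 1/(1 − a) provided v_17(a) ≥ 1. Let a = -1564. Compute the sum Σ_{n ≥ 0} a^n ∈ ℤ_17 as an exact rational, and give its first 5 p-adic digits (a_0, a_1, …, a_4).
Σ a^n = 1/(1 − a) = 1/1565;  first 5 digits = (1, 10, 9, 1, 9)

v_17(a) = 1 ≥ 1, so the series converges in ℤ_17 to 1/(1 − a) = 1/(1 − (-1564)) = 1/1565. Expand this rational in ℤ_17: compute digits iteratively via d_i = x_i mod 17, x_{i+1} = (x_i − d_i)/17. The first 5 digits are (1, 10, 9, 1, 9).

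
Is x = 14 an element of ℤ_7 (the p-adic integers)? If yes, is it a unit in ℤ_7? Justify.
x ∈ ℤ_7 but not a unit; v_7(x) = 1 > 0

ℤ_7 = {x ∈ ℚ_7 : v_7(x) ≥ 0} and ℤ_7^× = {x ∈ ℤ_7 : v_7(x) = 0}. Here v_7(14) = v_7(num) − v_7(den) = 1; compare against these criteria.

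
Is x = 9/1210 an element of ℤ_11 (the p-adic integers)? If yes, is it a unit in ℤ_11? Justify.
x ∉ ℤ_11 (v_11(x) = -2 < 0)

ℤ_11 = {x ∈ ℚ_11 : v_11(x) ≥ 0} and ℤ_11^× = {x ∈ ℤ_11 : v_11(x) = 0}. Here v_11(9/1210) = v_11(num) − v_11(den) = -2; compare against these criteria.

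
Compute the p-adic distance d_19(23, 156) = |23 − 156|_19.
d_19(23, 156) = 1/19

Step 1 — x − y = 23 − 156 = -133. Step 2 — v_19(-133) = 1 (factor: -133 = −(19^1 · 7); the sign does not affect v_p). Step 3 — |x − y|_19 = 19^{-1} = 1/19.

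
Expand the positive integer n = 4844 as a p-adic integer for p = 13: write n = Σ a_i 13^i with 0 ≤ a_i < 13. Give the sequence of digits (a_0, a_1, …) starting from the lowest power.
(a_0, a_1, …) = (8, 8, 2, 2)

Repeated division by 13 gives the digits low-to-high: 4844 = 8 + 8·13^1 + 2·13^2 + 2·13^3. Digit sequence: (8, 8, 2, 2).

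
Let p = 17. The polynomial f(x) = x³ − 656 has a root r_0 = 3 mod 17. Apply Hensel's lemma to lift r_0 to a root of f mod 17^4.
r_3 = 73154 (mod 83521)

Hensel: r_{i+1} = r_i − f(r_i)/f′(r_i) mod 17^{i+2}, where f′(x) = 3x². Iterate:
  r_0 = 3 (mod 17)
  r_1 = 37 (mod 289)
  r_2 = 4372 (mod 4913)
  r_3 = 73154 (mod 83521)
Final: r = 73154 with f(r) ≡ 0 mod 17^4.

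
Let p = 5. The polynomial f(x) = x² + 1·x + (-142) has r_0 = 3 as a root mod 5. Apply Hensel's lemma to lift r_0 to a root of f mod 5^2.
r_1 = 18 (mod 25)

Hensel: r_{i+1} = r_i − f(r_i)·(f′(r_i))^{-1} mod 5^{i+2}, f′(x) = 2x + 1. Iterate:
  r_0 = 3 (mod 5)
  r_1 = 18 (mod 25)
Final: r = 18 satisfies f(r) ≡ 0 mod 5^2.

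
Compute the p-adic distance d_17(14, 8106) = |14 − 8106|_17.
d_17(14, 8106) = 1/289

Step 1 — x − y = 14 − 8106 = -8092. Step 2 — v_17(-8092) = 2 (factor: -8092 = −(17^2 · 28); the sign does not affect v_p). Step 3 — |x − y|_17 = 17^{-2} = 1/289.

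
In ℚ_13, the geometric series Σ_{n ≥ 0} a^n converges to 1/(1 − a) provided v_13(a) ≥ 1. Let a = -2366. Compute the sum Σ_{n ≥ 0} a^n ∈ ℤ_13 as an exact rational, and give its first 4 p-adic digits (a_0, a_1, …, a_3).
Σ a^n = 1/(1 − a) = 1/2367;  first 4 digits = (1, 0, 12, 11)

v_13(a) = 2 ≥ 1, so the series converges in ℤ_13 to 1/(1 − a) = 1/(1 − (-2366)) = 1/2367. Expand this rational in ℤ_13: compute digits iteratively via d_i = x_i mod 13, x_{i+1} = (x_i − d_i)/13. The first 4 digits are (1, 0, 12, 11).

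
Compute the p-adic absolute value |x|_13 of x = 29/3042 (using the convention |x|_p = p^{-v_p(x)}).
|29/3042|_13 = 169

Step 1 — compute v_13(x) by factoring powers of 13 out of the numerator and denominator: v_13(29/3042) = -2. Step 2 — apply |x|_p = p^{-v_p(x)} = 13^{2} = 169.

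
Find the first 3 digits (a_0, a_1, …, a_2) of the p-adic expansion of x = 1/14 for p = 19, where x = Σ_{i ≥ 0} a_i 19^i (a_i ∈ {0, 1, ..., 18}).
(a_0, …, a_2) = (15, 6, 1)

v_19(1/14) = 0 (numerator and denominator both coprime to 19), so x ∈ ℤ_19^×. Compute digits iteratively via a_i = x_i mod 19, x_{i+1} = (x_i − a_i)/19, with x_0 = x:
  x_0 = 1/14;  a_0 = 15;  x_1 = (x_0 − 15)/19 = -11/14
  x_1 = -11/14;  a_1 = 6;  x_2 = (x_1 − 6)/19 = -5/14
  x_2 = -5/14;  a_2 = 1;  x_3 = (x_2 − 1)/19 = -1/14
Digits: (15, 6, 1).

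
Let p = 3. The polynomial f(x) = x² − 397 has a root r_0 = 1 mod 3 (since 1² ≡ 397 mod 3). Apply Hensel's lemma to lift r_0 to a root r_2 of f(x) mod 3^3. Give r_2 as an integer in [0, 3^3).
r_2 = 10 (mod 27)

Hensel's recurrence: r_{i+1} = r_i − f(r_i)·(f′(r_i))^{-1} mod 3^{i+2}, with f′(x) = 2x. Iterate:
  r_0 = 1 (mod 3)
  r_1 = 1 (mod 9)
  r_2 = 10 (mod 27)
Final: r_2 = 10, and one checks f(r_2) ≡ 0 mod 3^3.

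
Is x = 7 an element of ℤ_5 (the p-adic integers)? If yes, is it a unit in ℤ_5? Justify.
x ∈ ℤ_5^× (unit); v_5(x) = 0

ℤ_5 = {x ∈ ℚ_5 : v_5(x) ≥ 0} and ℤ_5^× = {x ∈ ℤ_5 : v_5(x) = 0}. Here v_5(7) = v_5(num) − v_5(den) = 0; compare against these criteria.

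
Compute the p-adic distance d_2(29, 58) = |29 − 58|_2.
d_2(29, 58) = 1

Step 1 — x − y = 29 − 58 = -29. Step 2 — v_2(-29) = 0 (factor: -29 = −(2^0 · 29); the sign does not affect v_p). Step 3 — |x − y|_2 = 2^{0} = 1.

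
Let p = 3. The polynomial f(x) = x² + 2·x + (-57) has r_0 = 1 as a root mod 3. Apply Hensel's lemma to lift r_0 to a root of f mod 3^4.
r_3 = 55 (mod 81)

Hensel: r_{i+1} = r_i − f(r_i)·(f′(r_i))^{-1} mod 3^{i+2}, f′(x) = 2x + 2. Iterate:
  r_0 = 1 (mod 3)
  r_1 = 1 (mod 9)
  r_2 = 1 (mod 27)
  r_3 = 55 (mod 81)
Final: r = 55 satisfies f(r) ≡ 0 mod 3^4.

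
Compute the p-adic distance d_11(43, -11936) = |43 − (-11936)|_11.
d_11(43, -11936) = 1/1331

Step 1 — x − y = 43 − (-11936) = 11979. Step 2 — v_11(11979) = 3 (factor: 11979 = (11^3 · 9); the sign does not affect v_p). Step 3 — |x − y|_11 = 11^{-3} = 1/1331.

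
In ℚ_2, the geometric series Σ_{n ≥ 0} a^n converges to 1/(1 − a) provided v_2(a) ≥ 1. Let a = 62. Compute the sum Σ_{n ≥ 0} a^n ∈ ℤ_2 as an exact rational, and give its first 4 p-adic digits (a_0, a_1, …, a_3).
Σ a^n = 1/(1 − a) = -1/61;  first 4 digits = (1, 1, 0, 1)

v_2(a) = 1 ≥ 1, so the series converges in ℤ_2 to 1/(1 − a) = 1/(1 − 62) = -1/61. Expand this rational in ℤ_2: compute digits iteratively via d_i = x_i mod 2, x_{i+1} = (x_i − d_i)/2. The first 4 digits are (1, 1, 0, 1).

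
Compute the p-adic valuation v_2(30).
v_2(30) = 1

v_2(n) is the largest exponent k such that 2^k divides n. Factor out: 30 = 2^1 · 15. (Sign doesn't affect v_p.) So v_2(30) = 1.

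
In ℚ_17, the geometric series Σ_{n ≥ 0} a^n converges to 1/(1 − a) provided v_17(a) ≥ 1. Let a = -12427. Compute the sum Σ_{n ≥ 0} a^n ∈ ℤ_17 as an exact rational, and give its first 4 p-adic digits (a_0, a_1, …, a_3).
Σ a^n = 1/(1 − a) = 1/12428;  first 4 digits = (1, 0, 8, 14)

v_17(a) = 2 ≥ 1, so the series converges in ℤ_17 to 1/(1 − a) = 1/(1 − (-12427)) = 1/12428. Expand this rational in ℤ_17: compute digits iteratively via d_i = x_i mod 17, x_{i+1} = (x_i − d_i)/17. The first 4 digits are (1, 0, 8, 14).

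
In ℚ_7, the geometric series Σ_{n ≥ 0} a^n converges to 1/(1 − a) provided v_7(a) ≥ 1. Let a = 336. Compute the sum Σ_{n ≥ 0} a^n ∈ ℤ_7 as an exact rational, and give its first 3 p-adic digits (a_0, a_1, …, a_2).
Σ a^n = 1/(1 − a) = -1/335;  first 3 digits = (1, 6, 0)

v_7(a) = 1 ≥ 1, so the series converges in ℤ_7 to 1/(1 − a) = 1/(1 − 336) = -1/335. Expand this rational in ℤ_7: compute digits iteratively via d_i = x_i mod 7, x_{i+1} = (x_i − d_i)/7. The first 3 digits are (1, 6, 0).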